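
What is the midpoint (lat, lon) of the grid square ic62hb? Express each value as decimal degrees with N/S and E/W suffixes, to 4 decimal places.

Field I=8, C=2: +8·20° lon, +2·10° lat → SW at lon -20°, lat -70°.
Square 6, 2: +6·2° lon, +2·1° lat → SW at lon -8°, lat -68°.
Subsquare h=7, b=1: +7·0.0833333° lon, +1·0.0416667° lat → SW at lon -7.41667°, lat -67.9583°.
Cell spans 0.0833333° lon × 0.0416667° lat. Centre is SW corner plus half of each.
latitude 67.9375° S, longitude 7.3750° W.

67.9375° S, 7.3750° W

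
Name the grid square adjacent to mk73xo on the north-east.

MK83ap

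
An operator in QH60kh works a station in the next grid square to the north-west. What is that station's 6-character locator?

Longitude subsquare k = 10; −1 → 9 = j.
Latitude subsquare h = 7; +1 → 8 = i.

QH60ji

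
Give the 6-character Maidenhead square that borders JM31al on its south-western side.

JM21xk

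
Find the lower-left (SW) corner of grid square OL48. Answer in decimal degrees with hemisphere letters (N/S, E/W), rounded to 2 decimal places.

Field O=14, L=11: +14·20° lon, +11·10° lat → SW at lon 100°, lat 20°.
Square 4, 8: +4·2° lon, +8·1° lat → SW at lon 108°, lat 28°.
latitude 28.00° N, longitude 108.00° E.

28.00° N, 108.00° E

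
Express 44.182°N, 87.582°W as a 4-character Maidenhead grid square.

Add 180° to longitude and 90° to latitude: 92.42, 134.18.
Field (20°×10°, letters A–R): lon ⌊92.42/20⌋ = 4 → E; lat ⌊134.18/10⌋ = 13 → N.
Square (2°×1°, digits 0–9): lon ⌊12.42/2⌋ = 6; lat ⌊4.18/1⌋ = 4.

EN64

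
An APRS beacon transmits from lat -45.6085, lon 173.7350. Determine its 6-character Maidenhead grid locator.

RE64uj

Shift to the Maidenhead origin (180°W, 90°S): lon 353.7350, lat 44.3915.
Field: lon ⌊353.7350/20⌋ = 17 → R; lat ⌊44.3915/10⌋ = 4 → E.
Square: lon ⌊13.7350/2⌋ = 6; lat ⌊4.3915/1⌋ = 4.
Subsquare: lon ⌊1.7350/0.0833333⌋ = 20 → u; lat ⌊0.3915/0.0416667⌋ = 9 → j.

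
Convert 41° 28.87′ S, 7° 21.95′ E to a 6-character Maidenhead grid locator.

Add 180° to longitude and 90° to latitude: 187.3658, 48.5188.
Field: lon ⌊187.3658/20⌋ = 9 → J; lat ⌊48.5188/10⌋ = 4 → E.
Square: lon ⌊7.3658/2⌋ = 3; lat ⌊8.5188/1⌋ = 8.
Subsquare: lon ⌊1.3658/0.0833333⌋ = 16 → q; lat ⌊0.5188/0.0416667⌋ = 12 → m.

JE38qm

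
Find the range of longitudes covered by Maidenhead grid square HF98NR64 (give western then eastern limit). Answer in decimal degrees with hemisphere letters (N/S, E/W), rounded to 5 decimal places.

20.86667° W, 20.85833° W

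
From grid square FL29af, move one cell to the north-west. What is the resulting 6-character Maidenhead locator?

FL19xg

Longitude subsquare a = 0; −1 → -1, wraps to 23 = x, carry into square.
Longitude square 2; −1 → 1.
Latitude subsquare f = 5; +1 → 6 = g.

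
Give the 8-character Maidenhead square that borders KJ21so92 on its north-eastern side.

Longitude extended square 9; +1 → 10, wraps to 0, carry into subsquare.
Longitude subsquare s = 18; +1 → 19 = t.
Latitude extended square 2; +1 → 3.

KJ21to03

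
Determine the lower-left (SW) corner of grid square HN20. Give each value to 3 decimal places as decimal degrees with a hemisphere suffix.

Field H=7, N=13: +7·20° lon, +13·10° lat → SW at lon -40°, lat 40°.
Square 2, 0: +2·2° lon, +0·1° lat → SW at lon -36°, lat 40°.
latitude 40.000° N, longitude 36.000° W.

40.000° N, 36.000° W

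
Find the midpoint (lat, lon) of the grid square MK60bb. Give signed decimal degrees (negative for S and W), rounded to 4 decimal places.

10.0625, 72.1250

Field M=12, K=10: +12·20° lon, +10·10° lat → SW at lon 60°, lat 10°.
Square 6, 0: +6·2° lon, +0·1° lat → SW at lon 72°, lat 10°.
Subsquare b=1, b=1: +1·0.0833333° lon, +1·0.0416667° lat → SW at lon 72.0833°, lat 10.0417°.
Cell spans 0.0833333° lon × 0.0416667° lat. Centre is SW corner plus half of each.
latitude 10.0625, longitude 72.1250.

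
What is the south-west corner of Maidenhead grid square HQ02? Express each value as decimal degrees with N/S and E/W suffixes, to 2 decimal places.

72.00° N, 40.00° W

Field H=7, Q=16: +7·20° lon, +16·10° lat → SW at lon -40°, lat 70°.
Square 0, 2: +0·2° lon, +2·1° lat → SW at lon -40°, lat 72°.
latitude 72.00° N, longitude 40.00° W.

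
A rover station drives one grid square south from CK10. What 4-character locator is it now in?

CJ19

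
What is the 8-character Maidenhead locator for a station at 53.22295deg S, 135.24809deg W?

CD26js06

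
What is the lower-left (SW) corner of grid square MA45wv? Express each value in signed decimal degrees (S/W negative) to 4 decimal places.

-84.1250, 69.8333

Field M=12, A=0: +12·20° lon, +0·10° lat → SW at lon 60°, lat -90°.
Square 4, 5: +4·2° lon, +5·1° lat → SW at lon 68°, lat -85°.
Subsquare w=22, v=21: +22·0.0833333° lon, +21·0.0416667° lat → SW at lon 69.8333°, lat -84.125°.
latitude -84.1250, longitude 69.8333.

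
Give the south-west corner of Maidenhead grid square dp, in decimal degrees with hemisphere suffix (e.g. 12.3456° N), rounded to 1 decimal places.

60.0° N, 120.0° W

Field D=3, P=15: +3·20° lon, +15·10° lat → SW at lon -120°, lat 60°.
latitude 60.0° N, longitude 120.0° W.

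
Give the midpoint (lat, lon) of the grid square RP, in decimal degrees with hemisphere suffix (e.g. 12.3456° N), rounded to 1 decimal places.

65.0° N, 170.0° E

Field R=17, P=15: +17·20° lon, +15·10° lat → SW at lon 160°, lat 60°.
Cell spans 20° lon × 10° lat. Centre is SW corner plus half of each.
latitude 65.0° N, longitude 170.0° E.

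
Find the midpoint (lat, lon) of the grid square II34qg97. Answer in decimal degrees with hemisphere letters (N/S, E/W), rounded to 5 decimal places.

5.71875° S, 12.58750° W

Field I=8, I=8: +8·20° lon, +8·10° lat → SW at lon -20°, lat -10°.
Square 3, 4: +3·2° lon, +4·1° lat → SW at lon -14°, lat -6°.
Subsquare q=16, g=6: +16·0.0833333° lon, +6·0.0416667° lat → SW at lon -12.6667°, lat -5.75°.
Extended square 9, 7: +9·0.00833333° lon, +7·0.00416667° lat → SW at lon -12.5917°, lat -5.72083°.
Cell spans 0.00833333° lon × 0.00416667° lat. Centre is SW corner plus half of each.
latitude 5.71875° S, longitude 12.58750° W.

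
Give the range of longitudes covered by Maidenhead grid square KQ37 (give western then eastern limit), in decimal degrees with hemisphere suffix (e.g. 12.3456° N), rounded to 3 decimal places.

26.000° E, 28.000° E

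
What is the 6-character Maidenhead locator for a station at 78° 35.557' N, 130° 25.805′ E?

Add 180° to longitude and 90° to latitude: 310.4301, 168.5926.
Field: lon ⌊310.4301/20⌋ = 15 → P; lat ⌊168.5926/10⌋ = 16 → Q.
Square: lon ⌊10.4301/2⌋ = 5; lat ⌊8.5926/1⌋ = 8.
Subsquare: lon ⌊0.4301/0.0833333⌋ = 5 → f; lat ⌊0.5926/0.0416667⌋ = 14 → o.

PQ58fo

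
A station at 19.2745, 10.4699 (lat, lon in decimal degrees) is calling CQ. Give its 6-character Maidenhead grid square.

JK59fg

Offset from 180°W / 90°S: lon 190.4699°, lat 109.2745°.
Field: 190.4699/20 → 9 → J, 109.2745/10 → 10 → K; chars JK.
Square: 10.4699/2 → 5, 9.2745/1 → 9; chars 59.
Subsquare: 0.4699/0.0833333 → 5 → f, 0.2745/0.0416667 → 6 → g; chars fg.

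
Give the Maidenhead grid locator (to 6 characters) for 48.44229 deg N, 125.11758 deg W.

CN78kk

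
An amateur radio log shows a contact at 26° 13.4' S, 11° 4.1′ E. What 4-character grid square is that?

JG53

Add 180° to longitude and 90° to latitude: 191.07, 63.78.
Field: lon ⌊191.07/20⌋ = 9 → J; lat ⌊63.78/10⌋ = 6 → G.
Square: lon ⌊11.07/2⌋ = 5; lat ⌊3.78/1⌋ = 3.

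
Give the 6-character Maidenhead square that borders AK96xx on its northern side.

AK97xa

Latitude subsquare x = 23; +1 → 24, wraps to 0 = a, carry into square.
Latitude square 6; +1 → 7.
The longitude characters are unchanged.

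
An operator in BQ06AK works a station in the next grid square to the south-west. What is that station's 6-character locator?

Longitude subsquare a = 0; −1 → -1, wraps to 23 = x, carry into square.
Longitude square 0; −1 → -1, wraps to 9, carry into field.
Longitude field B = 1; −1 → 0 = A.
Latitude subsquare k = 10; −1 → 9 = j.

AQ96xj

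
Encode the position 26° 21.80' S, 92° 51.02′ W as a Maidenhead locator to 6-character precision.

EG33np

Shift to the Maidenhead origin (180°W, 90°S): lon 87.1497, lat 63.6367.
Field (20°×10°, letters A–R): lon ⌊87.1497/20⌋ = 4 → E; lat ⌊63.6367/10⌋ = 6 → G.
Square (2°×1°, digits 0–9): lon ⌊7.1497/2⌋ = 3; lat ⌊3.6367/1⌋ = 3.
Subsquare (5′×2.5′, letters a–x): lon ⌊1.1497/0.0833333⌋ = 13 → n; lat ⌊0.6367/0.0416667⌋ = 15 → p.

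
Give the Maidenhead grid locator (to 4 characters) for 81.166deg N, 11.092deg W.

Shift to the Maidenhead origin (180°W, 90°S): lon 168.91, lat 171.17.
Field: lon ⌊168.91/20⌋ = 8 → I; lat ⌊171.17/10⌋ = 17 → R.
Square: lon ⌊8.91/2⌋ = 4; lat ⌊1.17/1⌋ = 1.

IR41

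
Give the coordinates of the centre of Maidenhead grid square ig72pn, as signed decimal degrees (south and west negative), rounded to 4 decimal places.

-27.4375, -4.7083

Field I=8, G=6: +8·20° lon, +6·10° lat → SW at lon -20°, lat -30°.
Square 7, 2: +7·2° lon, +2·1° lat → SW at lon -6°, lat -28°.
Subsquare p=15, n=13: +15·0.0833333° lon, +13·0.0416667° lat → SW at lon -4.75°, lat -27.4583°.
Cell spans 0.0833333° lon × 0.0416667° lat. Centre is SW corner plus half of each.
latitude -27.4375, longitude -4.7083.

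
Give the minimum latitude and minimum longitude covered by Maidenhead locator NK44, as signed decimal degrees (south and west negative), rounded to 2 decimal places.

14.00, 88.00

Field N=13, K=10: +13·20° lon, +10·10° lat → SW at lon 80°, lat 10°.
Square 4, 4: +4·2° lon, +4·1° lat → SW at lon 88°, lat 14°.
latitude 14.00, longitude 88.00.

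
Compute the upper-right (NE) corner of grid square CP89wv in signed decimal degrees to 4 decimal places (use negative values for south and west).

69.9167, -122.0833

Field C=2, P=15: +2·20° lon, +15·10° lat → SW at lon -140°, lat 60°.
Square 8, 9: +8·2° lon, +9·1° lat → SW at lon -124°, lat 69°.
Subsquare w=22, v=21: +22·0.0833333° lon, +21·0.0416667° lat → SW at lon -122.167°, lat 69.875°.
Cell spans 0.0833333° lon × 0.0416667° lat. NE corner is SW corner plus one full cell.
latitude 69.9167, longitude -122.0833.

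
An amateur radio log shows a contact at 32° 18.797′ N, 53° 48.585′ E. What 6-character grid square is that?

LM62vh

Shift to the Maidenhead origin (180°W, 90°S): lon 233.8098, lat 122.3133.
Field (20°×10°, letters A–R): lon ⌊233.8098/20⌋ = 11 → L; lat ⌊122.3133/10⌋ = 12 → M.
Square (2°×1°, digits 0–9): lon ⌊13.8098/2⌋ = 6; lat ⌊2.3133/1⌋ = 2.
Subsquare (5′×2.5′, letters a–x): lon ⌊1.8098/0.0833333⌋ = 21 → v; lat ⌊0.3133/0.0416667⌋ = 7 → h.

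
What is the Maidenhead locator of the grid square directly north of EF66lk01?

EF66lk02

Latitude extended square 1; +1 → 2.
The longitude characters are unchanged.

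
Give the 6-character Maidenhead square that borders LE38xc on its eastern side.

Longitude subsquare x = 23; +1 → 24, wraps to 0 = a, carry into square.
Longitude square 3; +1 → 4.
The latitude characters are unchanged.

LE48ac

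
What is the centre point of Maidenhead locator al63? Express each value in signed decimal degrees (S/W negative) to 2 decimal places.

23.50, -167.00

Field A=0, L=11: +0·20° lon, +11·10° lat → SW at lon -180°, lat 20°.
Square 6, 3: +6·2° lon, +3·1° lat → SW at lon -168°, lat 23°.
Cell spans 2° lon × 1° lat. Centre is SW corner plus half of each.
latitude 23.50, longitude -167.00.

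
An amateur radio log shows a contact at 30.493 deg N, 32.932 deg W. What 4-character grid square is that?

Add 180° to longitude and 90° to latitude: 147.07, 120.49.
Field: 147.07/20 → 7 → H, 120.49/10 → 12 → M; chars HM.
Square: 7.07/2 → 3, 0.49/1 → 0; chars 30.

HM30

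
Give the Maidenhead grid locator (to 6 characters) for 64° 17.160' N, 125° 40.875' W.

Shift to the Maidenhead origin (180°W, 90°S): lon 54.3187, lat 154.2860.
Field (20°×10°, letters A–R): lon ⌊54.3187/20⌋ = 2 → C; lat ⌊154.2860/10⌋ = 15 → P.
Square (2°×1°, digits 0–9): lon ⌊14.3187/2⌋ = 7; lat ⌊4.2860/1⌋ = 4.
Subsquare (5′×2.5′, letters a–x): lon ⌊0.3187/0.0833333⌋ = 3 → d; lat ⌊0.2860/0.0416667⌋ = 6 → g.

CP74dg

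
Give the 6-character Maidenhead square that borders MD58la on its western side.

MD58ka

Longitude subsquare l = 11; −1 → 10 = k.
The latitude characters are unchanged.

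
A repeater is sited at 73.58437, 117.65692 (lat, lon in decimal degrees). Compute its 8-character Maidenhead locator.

OQ83to80

Add 180° to longitude and 90° to latitude: 297.65692, 163.58437.
Field: 297.65692/20 → 14 → O, 163.58437/10 → 16 → Q; chars OQ.
Square: 17.65692/2 → 8, 3.58437/1 → 3; chars 83.
Subsquare: 1.65692/0.0833333 → 19 → t, 0.58437/0.0416667 → 14 → o; chars to.
Extended square: 0.07359/0.00833333 → 8, 0.00104/0.00416667 → 0; chars 80.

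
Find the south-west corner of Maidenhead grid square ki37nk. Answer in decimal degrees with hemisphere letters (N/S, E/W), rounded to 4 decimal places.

Field K=10, I=8: +10·20° lon, +8·10° lat → SW at lon 20°, lat -10°.
Square 3, 7: +3·2° lon, +7·1° lat → SW at lon 26°, lat -3°.
Subsquare n=13, k=10: +13·0.0833333° lon, +10·0.0416667° lat → SW at lon 27.0833°, lat -2.58333°.
latitude 2.5833° S, longitude 27.0833° E.

2.5833° S, 27.0833° E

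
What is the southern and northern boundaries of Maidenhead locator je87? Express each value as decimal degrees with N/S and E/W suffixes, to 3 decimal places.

43.000° S, 42.000° S

Field J=9, E=4: +9·20° lon, +4·10° lat → SW at lon 0°, lat -50°.
Square 8, 7: +8·2° lon, +7·1° lat → SW at lon 16°, lat -43°.
Cell spans 2° lon × 1° lat.
south 43.000° S, north 42.000° S.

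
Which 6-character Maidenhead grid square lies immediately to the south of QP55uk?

QP55uj

Latitude subsquare k = 10; −1 → 9 = j.
The longitude characters are unchanged.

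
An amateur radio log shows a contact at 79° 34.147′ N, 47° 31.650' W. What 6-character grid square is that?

Offset from 180°W / 90°S: lon 132.4725°, lat 169.5691°.
Field: 132.4725/20 → 6 → G, 169.5691/10 → 16 → Q; chars GQ.
Square: 12.4725/2 → 6, 9.5691/1 → 9; chars 69.
Subsquare: 0.4725/0.0833333 → 5 → f, 0.5691/0.0416667 → 13 → n; chars fn.

GQ69fn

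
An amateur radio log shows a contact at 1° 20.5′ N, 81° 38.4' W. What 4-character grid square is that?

Offset from 180°W / 90°S: lon 98.36°, lat 91.34°.
Field: 98.36/20 → 4 → E, 91.34/10 → 9 → J; chars EJ.
Square: 18.36/2 → 9, 1.34/1 → 1; chars 91.

EJ91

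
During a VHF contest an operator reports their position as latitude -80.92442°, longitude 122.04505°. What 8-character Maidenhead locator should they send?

Shift to the Maidenhead origin (180°W, 90°S): lon 302.04505, lat 9.07558.
Field: 302.04505/20 → 15 → P, 9.07558/10 → 0 → A; chars PA.
Square: 2.04505/2 → 1, 9.07558/1 → 9; chars 19.
Subsquare: 0.04505/0.0833333 → 0 → a, 0.07558/0.0416667 → 1 → b; chars ab.
Extended square: 0.04505/0.00833333 → 5, 0.03391/0.00416667 → 8; chars 58.

PA19ab58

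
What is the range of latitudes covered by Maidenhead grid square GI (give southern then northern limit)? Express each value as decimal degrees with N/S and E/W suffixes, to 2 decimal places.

10.00° S, 0.00° N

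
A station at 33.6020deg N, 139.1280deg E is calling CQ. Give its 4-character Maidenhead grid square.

Shift to the Maidenhead origin (180°W, 90°S): lon 319.13, lat 123.60.
Field: lon ⌊319.13/20⌋ = 15 → P; lat ⌊123.60/10⌋ = 12 → M.
Square: lon ⌊19.13/2⌋ = 9; lat ⌊3.60/1⌋ = 3.

PM93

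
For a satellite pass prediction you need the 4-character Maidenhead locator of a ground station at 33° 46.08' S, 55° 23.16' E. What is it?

LF76

Add 180° to longitude and 90° to latitude: 235.39, 56.23.
Field: 235.39/20 → 11 → L, 56.23/10 → 5 → F; chars LF.
Square: 15.39/2 → 7, 6.23/1 → 6; chars 76.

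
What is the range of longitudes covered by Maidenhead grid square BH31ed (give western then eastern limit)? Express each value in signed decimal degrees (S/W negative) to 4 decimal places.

-153.6667, -153.5833

Field B=1, H=7: +1·20° lon, +7·10° lat → SW at lon -160°, lat -20°.
Square 3, 1: +3·2° lon, +1·1° lat → SW at lon -154°, lat -19°.
Subsquare e=4, d=3: +4·0.0833333° lon, +3·0.0416667° lat → SW at lon -153.667°, lat -18.875°.
Cell spans 0.0833333° lon × 0.0416667° lat.
west -153.6667, east -153.5833.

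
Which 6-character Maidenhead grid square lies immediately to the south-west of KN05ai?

JN95xh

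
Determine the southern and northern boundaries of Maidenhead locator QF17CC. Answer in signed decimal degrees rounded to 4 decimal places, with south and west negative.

Field Q=16, F=5: +16·20° lon, +5·10° lat → SW at lon 140°, lat -40°.
Square 1, 7: +1·2° lon, +7·1° lat → SW at lon 142°, lat -33°.
Subsquare c=2, c=2: +2·0.0833333° lon, +2·0.0416667° lat → SW at lon 142.167°, lat -32.9167°.
Cell spans 0.0833333° lon × 0.0416667° lat.
south -32.9167, north -32.8750.

-32.9167, -32.8750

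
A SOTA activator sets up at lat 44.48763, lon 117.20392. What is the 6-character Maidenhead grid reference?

Add 180° to longitude and 90° to latitude: 297.2039, 134.4876.
Field (20°×10°, letters A–R): 297.2039/20 → 14 → O, 134.4876/10 → 13 → N; chars ON.
Square (2°×1°, digits 0–9): 17.2039/2 → 8, 4.4876/1 → 4; chars 84.
Subsquare (5′×2.5′, letters a–x): 1.2039/0.0833333 → 14 → o, 0.4876/0.0416667 → 11 → l; chars ol.

ON84ol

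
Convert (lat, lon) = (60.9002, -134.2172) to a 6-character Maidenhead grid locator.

Offset from 180°W / 90°S: lon 45.7828°, lat 150.9002°.
Field (20°×10°, letters A–R): 45.7828/20 → 2 → C, 150.9002/10 → 15 → P; chars CP.
Square (2°×1°, digits 0–9): 5.7828/2 → 2, 0.9002/1 → 0; chars 20.
Subsquare (5′×2.5′, letters a–x): 1.7828/0.0833333 → 21 → v, 0.9002/0.0416667 → 21 → v; chars vv.

CP20vv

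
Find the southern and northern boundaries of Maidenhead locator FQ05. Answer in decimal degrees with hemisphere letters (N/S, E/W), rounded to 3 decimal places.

75.000° N, 76.000° N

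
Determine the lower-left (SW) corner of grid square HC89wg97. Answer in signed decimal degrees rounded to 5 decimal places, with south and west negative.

-60.72083, -22.09167

Field H=7, C=2: +7·20° lon, +2·10° lat → SW at lon -40°, lat -70°.
Square 8, 9: +8·2° lon, +9·1° lat → SW at lon -24°, lat -61°.
Subsquare w=22, g=6: +22·0.0833333° lon, +6·0.0416667° lat → SW at lon -22.1667°, lat -60.75°.
Extended square 9, 7: +9·0.00833333° lon, +7·0.00416667° lat → SW at lon -22.0917°, lat -60.7208°.
latitude -60.72083, longitude -22.09167.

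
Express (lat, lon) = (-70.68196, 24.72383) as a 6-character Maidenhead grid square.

KB29ih

Shift to the Maidenhead origin (180°W, 90°S): lon 204.7238, lat 19.3180.
Field (20°×10°, letters A–R): lon ⌊204.7238/20⌋ = 10 → K; lat ⌊19.3180/10⌋ = 1 → B.
Square (2°×1°, digits 0–9): lon ⌊4.7238/2⌋ = 2; lat ⌊9.3180/1⌋ = 9.
Subsquare (5′×2.5′, letters a–x): lon ⌊0.7238/0.0833333⌋ = 8 → i; lat ⌊0.3180/0.0416667⌋ = 7 → h.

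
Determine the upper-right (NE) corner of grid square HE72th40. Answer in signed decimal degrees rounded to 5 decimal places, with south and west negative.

-47.70417, -24.37500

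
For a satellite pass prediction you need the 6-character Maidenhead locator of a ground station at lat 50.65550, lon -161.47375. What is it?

AO90gp

Offset from 180°W / 90°S: lon 18.5263°, lat 140.6555°.
Field (20°×10°, letters A–R): 18.5263/20 → 0 → A, 140.6555/10 → 14 → O; chars AO.
Square (2°×1°, digits 0–9): 18.5263/2 → 9, 0.6555/1 → 0; chars 90.
Subsquare (5′×2.5′, letters a–x): 0.5263/0.0833333 → 6 → g, 0.6555/0.0416667 → 15 → p; chars gp.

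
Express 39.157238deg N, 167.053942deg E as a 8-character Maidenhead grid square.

Offset from 180°W / 90°S: lon 347.05394°, lat 129.15724°.
Field: lon ⌊347.05394/20⌋ = 17 → R; lat ⌊129.15724/10⌋ = 12 → M.
Square: lon ⌊7.05394/2⌋ = 3; lat ⌊9.15724/1⌋ = 9.
Subsquare: lon ⌊1.05394/0.0833333⌋ = 12 → m; lat ⌊0.15724/0.0416667⌋ = 3 → d.
Extended square: lon ⌊0.05394/0.00833333⌋ = 6; lat ⌊0.03224/0.00416667⌋ = 7.

RM39md67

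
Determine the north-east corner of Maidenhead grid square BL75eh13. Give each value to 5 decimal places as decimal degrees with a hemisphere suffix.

25.30833° N, 145.65000° W

Field B=1, L=11: +1·20° lon, +11·10° lat → SW at lon -160°, lat 20°.
Square 7, 5: +7·2° lon, +5·1° lat → SW at lon -146°, lat 25°.
Subsquare e=4, h=7: +4·0.0833333° lon, +7·0.0416667° lat → SW at lon -145.667°, lat 25.2917°.
Extended square 1, 3: +1·0.00833333° lon, +3·0.00416667° lat → SW at lon -145.658°, lat 25.3042°.
Cell spans 0.00833333° lon × 0.00416667° lat. NE corner is SW corner plus one full cell.
latitude 25.30833° N, longitude 145.65000° W.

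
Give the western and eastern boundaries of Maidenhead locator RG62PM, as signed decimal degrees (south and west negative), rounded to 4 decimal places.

173.2500, 173.3333

Field R=17, G=6: +17·20° lon, +6·10° lat → SW at lon 160°, lat -30°.
Square 6, 2: +6·2° lon, +2·1° lat → SW at lon 172°, lat -28°.
Subsquare p=15, m=12: +15·0.0833333° lon, +12·0.0416667° lat → SW at lon 173.25°, lat -27.5°.
Cell spans 0.0833333° lon × 0.0416667° lat.
west 173.2500, east 173.3333.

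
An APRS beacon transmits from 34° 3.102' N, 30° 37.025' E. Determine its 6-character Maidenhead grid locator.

KM54hb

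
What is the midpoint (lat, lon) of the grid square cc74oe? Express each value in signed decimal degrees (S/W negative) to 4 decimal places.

Field C=2, C=2: +2·20° lon, +2·10° lat → SW at lon -140°, lat -70°.
Square 7, 4: +7·2° lon, +4·1° lat → SW at lon -126°, lat -66°.
Subsquare o=14, e=4: +14·0.0833333° lon, +4·0.0416667° lat → SW at lon -124.833°, lat -65.8333°.
Cell spans 0.0833333° lon × 0.0416667° lat. Centre is SW corner plus half of each.
latitude -65.8125, longitude -124.7917.

-65.8125, -124.7917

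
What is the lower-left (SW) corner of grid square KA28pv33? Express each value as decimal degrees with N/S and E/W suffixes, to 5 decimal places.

81.11250° S, 25.27500° E

Field K=10, A=0: +10·20° lon, +0·10° lat → SW at lon 20°, lat -90°.
Square 2, 8: +2·2° lon, +8·1° lat → SW at lon 24°, lat -82°.
Subsquare p=15, v=21: +15·0.0833333° lon, +21·0.0416667° lat → SW at lon 25.25°, lat -81.125°.
Extended square 3, 3: +3·0.00833333° lon, +3·0.00416667° lat → SW at lon 25.275°, lat -81.1125°.
latitude 81.11250° S, longitude 25.27500° E.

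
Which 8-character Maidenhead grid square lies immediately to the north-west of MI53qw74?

MI53qw65

Longitude extended square 7; −1 → 6.
Latitude extended square 4; +1 → 5.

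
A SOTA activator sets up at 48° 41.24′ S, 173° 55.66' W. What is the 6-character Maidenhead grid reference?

AE31ah

Offset from 180°W / 90°S: lon 6.0723°, lat 41.3127°.
Field: lon ⌊6.0723/20⌋ = 0 → A; lat ⌊41.3127/10⌋ = 4 → E.
Square: lon ⌊6.0723/2⌋ = 3; lat ⌊1.3127/1⌋ = 1.
Subsquare: lon ⌊0.0723/0.0833333⌋ = 0 → a; lat ⌊0.3127/0.0416667⌋ = 7 → h.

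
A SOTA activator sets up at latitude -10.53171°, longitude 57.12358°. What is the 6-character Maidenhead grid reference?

Shift to the Maidenhead origin (180°W, 90°S): lon 237.1236, lat 79.4683.
Field: lon ⌊237.1236/20⌋ = 11 → L; lat ⌊79.4683/10⌋ = 7 → H.
Square: lon ⌊17.1236/2⌋ = 8; lat ⌊9.4683/1⌋ = 9.
Subsquare: lon ⌊1.1236/0.0833333⌋ = 13 → n; lat ⌊0.4683/0.0416667⌋ = 11 → l.

LH89nl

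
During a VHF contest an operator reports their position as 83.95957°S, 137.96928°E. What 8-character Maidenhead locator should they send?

Offset from 180°W / 90°S: lon 317.96928°, lat 6.04043°.
Field: lon ⌊317.96928/20⌋ = 15 → P; lat ⌊6.04043/10⌋ = 0 → A.
Square: lon ⌊17.96928/2⌋ = 8; lat ⌊6.04043/1⌋ = 6.
Subsquare: lon ⌊1.96928/0.0833333⌋ = 23 → x; lat ⌊0.04043/0.0416667⌋ = 0 → a.
Extended square: lon ⌊0.05261/0.00833333⌋ = 6; lat ⌊0.04043/0.00416667⌋ = 9.

PA86xa69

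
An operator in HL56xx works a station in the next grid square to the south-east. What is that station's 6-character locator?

HL66aw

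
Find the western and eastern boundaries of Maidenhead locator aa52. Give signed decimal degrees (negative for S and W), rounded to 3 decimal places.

-170.000, -168.000

Field A=0, A=0: +0·20° lon, +0·10° lat → SW at lon -180°, lat -90°.
Square 5, 2: +5·2° lon, +2·1° lat → SW at lon -170°, lat -88°.
Cell spans 2° lon × 1° lat.
west -170.000, east -168.000.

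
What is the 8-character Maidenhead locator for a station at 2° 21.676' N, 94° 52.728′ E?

NJ72ki56

Offset from 180°W / 90°S: lon 274.87880°, lat 92.36127°.
Field: lon ⌊274.87880/20⌋ = 13 → N; lat ⌊92.36127/10⌋ = 9 → J.
Square: lon ⌊14.87880/2⌋ = 7; lat ⌊2.36127/1⌋ = 2.
Subsquare: lon ⌊0.87880/0.0833333⌋ = 10 → k; lat ⌊0.36127/0.0416667⌋ = 8 → i.
Extended square: lon ⌊0.04547/0.00833333⌋ = 5; lat ⌊0.02793/0.00416667⌋ = 6.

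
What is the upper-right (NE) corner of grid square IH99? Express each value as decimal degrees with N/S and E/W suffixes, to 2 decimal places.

10.00° S, 0.00° E

Field I=8, H=7: +8·20° lon, +7·10° lat → SW at lon -20°, lat -20°.
Square 9, 9: +9·2° lon, +9·1° lat → SW at lon -2°, lat -11°.
Cell spans 2° lon × 1° lat. NE corner is SW corner plus one full cell.
latitude 10.00° S, longitude 0.00° E.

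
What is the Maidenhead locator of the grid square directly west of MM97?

MM87

Longitude square 9; −1 → 8.
The latitude characters are unchanged.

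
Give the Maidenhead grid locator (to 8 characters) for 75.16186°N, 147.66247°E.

Add 180° to longitude and 90° to latitude: 327.66247, 165.16186.
Field: lon ⌊327.66247/20⌋ = 16 → Q; lat ⌊165.16186/10⌋ = 16 → Q.
Square: lon ⌊7.66247/2⌋ = 3; lat ⌊5.16186/1⌋ = 5.
Subsquare: lon ⌊1.66247/0.0833333⌋ = 19 → t; lat ⌊0.16186/0.0416667⌋ = 3 → d.
Extended square: lon ⌊0.07914/0.00833333⌋ = 9; lat ⌊0.03686/0.00416667⌋ = 8.

QQ35td98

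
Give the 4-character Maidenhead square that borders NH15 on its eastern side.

Longitude square 1; +1 → 2.
The latitude characters are unchanged.

NH25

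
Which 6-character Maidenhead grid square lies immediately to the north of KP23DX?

KP24da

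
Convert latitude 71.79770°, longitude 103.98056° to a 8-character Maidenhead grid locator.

Add 180° to longitude and 90° to latitude: 283.98056, 161.79770.
Field: 283.98056/20 → 14 → O, 161.79770/10 → 16 → Q; chars OQ.
Square: 3.98056/2 → 1, 1.79770/1 → 1; chars 11.
Subsquare: 1.98056/0.0833333 → 23 → x, 0.79770/0.0416667 → 19 → t; chars xt.
Extended square: 0.06389/0.00833333 → 7, 0.00603/0.00416667 → 1; chars 71.

OQ11xt71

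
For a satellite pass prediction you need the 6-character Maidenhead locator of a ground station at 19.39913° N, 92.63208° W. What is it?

Offset from 180°W / 90°S: lon 87.3679°, lat 109.3991°.
Field: lon ⌊87.3679/20⌋ = 4 → E; lat ⌊109.3991/10⌋ = 10 → K.
Square: lon ⌊7.3679/2⌋ = 3; lat ⌊9.3991/1⌋ = 9.
Subsquare: lon ⌊1.3679/0.0833333⌋ = 16 → q; lat ⌊0.3991/0.0416667⌋ = 9 → j.

EK39qj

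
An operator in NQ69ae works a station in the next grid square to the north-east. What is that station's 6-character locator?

NQ69bf

Longitude subsquare a = 0; +1 → 1 = b.
Latitude subsquare e = 4; +1 → 5 = f.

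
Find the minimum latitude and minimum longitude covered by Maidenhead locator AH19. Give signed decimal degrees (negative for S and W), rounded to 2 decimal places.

-11.00, -178.00

Field A=0, H=7: +0·20° lon, +7·10° lat → SW at lon -180°, lat -20°.
Square 1, 9: +1·2° lon, +9·1° lat → SW at lon -178°, lat -11°.
latitude -11.00, longitude -178.00.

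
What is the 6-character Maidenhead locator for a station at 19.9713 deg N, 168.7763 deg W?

AK59ox

Add 180° to longitude and 90° to latitude: 11.2237, 109.9713.
Field: lon ⌊11.2237/20⌋ = 0 → A; lat ⌊109.9713/10⌋ = 10 → K.
Square: lon ⌊11.2237/2⌋ = 5; lat ⌊9.9713/1⌋ = 9.
Subsquare: lon ⌊1.2237/0.0833333⌋ = 14 → o; lat ⌊0.9713/0.0416667⌋ = 23 → x.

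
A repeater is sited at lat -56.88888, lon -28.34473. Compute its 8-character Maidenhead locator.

Offset from 180°W / 90°S: lon 151.65527°, lat 33.11112°.
Field: lon ⌊151.65527/20⌋ = 7 → H; lat ⌊33.11112/10⌋ = 3 → D.
Square: lon ⌊11.65527/2⌋ = 5; lat ⌊3.11112/1⌋ = 3.
Subsquare: lon ⌊1.65527/0.0833333⌋ = 19 → t; lat ⌊0.11112/0.0416667⌋ = 2 → c.
Extended square: lon ⌊0.07194/0.00833333⌋ = 8; lat ⌊0.02779/0.00416667⌋ = 6.

HD53tc86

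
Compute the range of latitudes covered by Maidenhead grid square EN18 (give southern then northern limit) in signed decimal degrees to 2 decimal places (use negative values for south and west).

48.00, 49.00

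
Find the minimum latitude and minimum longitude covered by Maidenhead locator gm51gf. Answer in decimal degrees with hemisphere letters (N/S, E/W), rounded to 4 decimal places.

31.2083° N, 49.5000° W

Field G=6, M=12: +6·20° lon, +12·10° lat → SW at lon -60°, lat 30°.
Square 5, 1: +5·2° lon, +1·1° lat → SW at lon -50°, lat 31°.
Subsquare g=6, f=5: +6·0.0833333° lon, +5·0.0416667° lat → SW at lon -49.5°, lat 31.2083°.
latitude 31.2083° N, longitude 49.5000° W.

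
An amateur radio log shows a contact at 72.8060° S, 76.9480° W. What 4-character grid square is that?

Shift to the Maidenhead origin (180°W, 90°S): lon 103.05, lat 17.19.
Field: lon ⌊103.05/20⌋ = 5 → F; lat ⌊17.19/10⌋ = 1 → B.
Square: lon ⌊3.05/2⌋ = 1; lat ⌊7.19/1⌋ = 7.

FB17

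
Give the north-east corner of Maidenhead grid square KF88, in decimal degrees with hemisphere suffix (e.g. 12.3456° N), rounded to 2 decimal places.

Field K=10, F=5: +10·20° lon, +5·10° lat → SW at lon 20°, lat -40°.
Square 8, 8: +8·2° lon, +8·1° lat → SW at lon 36°, lat -32°.
Cell spans 2° lon × 1° lat. NE corner is SW corner plus one full cell.
latitude 31.00° S, longitude 38.00° E.

31.00° S, 38.00° E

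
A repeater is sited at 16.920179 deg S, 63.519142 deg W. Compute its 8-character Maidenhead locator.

FH83fb79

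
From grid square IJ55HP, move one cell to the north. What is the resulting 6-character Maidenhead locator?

IJ55hq

Latitude subsquare p = 15; +1 → 16 = q.
The longitude characters are unchanged.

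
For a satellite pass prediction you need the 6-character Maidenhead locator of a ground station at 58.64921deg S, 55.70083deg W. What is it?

GD21di

Add 180° to longitude and 90° to latitude: 124.2992, 31.3508.
Field: 124.2992/20 → 6 → G, 31.3508/10 → 3 → D; chars GD.
Square: 4.2992/2 → 2, 1.3508/1 → 1; chars 21.
Subsquare: 0.2992/0.0833333 → 3 → d, 0.3508/0.0416667 → 8 → i; chars di.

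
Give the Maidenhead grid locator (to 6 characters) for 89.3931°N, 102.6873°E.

OR19ij

Shift to the Maidenhead origin (180°W, 90°S): lon 282.6873, lat 179.3931.
Field (20°×10°, letters A–R): 282.6873/20 → 14 → O, 179.3931/10 → 17 → R; chars OR.
Square (2°×1°, digits 0–9): 2.6873/2 → 1, 9.3931/1 → 9; chars 19.
Subsquare (5′×2.5′, letters a–x): 0.6873/0.0833333 → 8 → i, 0.3931/0.0416667 → 9 → j; chars ij.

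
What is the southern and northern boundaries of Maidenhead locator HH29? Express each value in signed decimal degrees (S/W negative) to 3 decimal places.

-11.000, -10.000

Field H=7, H=7: +7·20° lon, +7·10° lat → SW at lon -40°, lat -20°.
Square 2, 9: +2·2° lon, +9·1° lat → SW at lon -36°, lat -11°.
Cell spans 2° lon × 1° lat.
south -11.000, north -10.000.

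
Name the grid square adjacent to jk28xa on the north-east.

JK38ab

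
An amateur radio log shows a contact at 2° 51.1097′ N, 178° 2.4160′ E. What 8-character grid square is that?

Shift to the Maidenhead origin (180°W, 90°S): lon 358.04027, lat 92.85183.
Field: 358.04027/20 → 17 → R, 92.85183/10 → 9 → J; chars RJ.
Square: 18.04027/2 → 9, 2.85183/1 → 2; chars 92.
Subsquare: 0.04027/0.0833333 → 0 → a, 0.85183/0.0416667 → 20 → u; chars au.
Extended square: 0.04027/0.00833333 → 4, 0.01849/0.00416667 → 4; chars 44.

RJ92au44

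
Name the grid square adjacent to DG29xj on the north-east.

DG39ak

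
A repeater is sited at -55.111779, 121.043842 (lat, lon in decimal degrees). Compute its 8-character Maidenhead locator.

Add 180° to longitude and 90° to latitude: 301.04384, 34.88822.
Field (20°×10°, letters A–R): lon ⌊301.04384/20⌋ = 15 → P; lat ⌊34.88822/10⌋ = 3 → D.
Square (2°×1°, digits 0–9): lon ⌊1.04384/2⌋ = 0; lat ⌊4.88822/1⌋ = 4.
Subsquare (5′×2.5′, letters a–x): lon ⌊1.04384/0.0833333⌋ = 12 → m; lat ⌊0.88822/0.0416667⌋ = 21 → v.
Extended square (30″×15″, digits 0–9): lon ⌊0.04384/0.00833333⌋ = 5; lat ⌊0.01322/0.00416667⌋ = 3.

PD04mv53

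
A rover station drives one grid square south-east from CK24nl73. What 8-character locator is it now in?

CK24nl82

Longitude extended square 7; +1 → 8.
Latitude extended square 3; −1 → 2.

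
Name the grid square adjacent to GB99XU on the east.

HB09au

Longitude subsquare x = 23; +1 → 24, wraps to 0 = a, carry into square.
Longitude square 9; +1 → 10, wraps to 0, carry into field.
Longitude field G = 6; +1 → 7 = H.
The latitude characters are unchanged.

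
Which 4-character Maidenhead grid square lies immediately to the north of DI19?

Latitude square 9; +1 → 10, wraps to 0, carry into field.
Latitude field I = 8; +1 → 9 = J.
The longitude characters are unchanged.

DJ10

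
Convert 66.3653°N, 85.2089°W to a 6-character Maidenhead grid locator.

EP76ji

Offset from 180°W / 90°S: lon 94.7911°, lat 156.3653°.
Field: lon ⌊94.7911/20⌋ = 4 → E; lat ⌊156.3653/10⌋ = 15 → P.
Square: lon ⌊14.7911/2⌋ = 7; lat ⌊6.3653/1⌋ = 6.
Subsquare: lon ⌊0.7911/0.0833333⌋ = 9 → j; lat ⌊0.3653/0.0416667⌋ = 8 → i.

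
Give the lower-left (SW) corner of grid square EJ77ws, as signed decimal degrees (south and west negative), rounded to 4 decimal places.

Field E=4, J=9: +4·20° lon, +9·10° lat → SW at lon -100°, lat 0°.
Square 7, 7: +7·2° lon, +7·1° lat → SW at lon -86°, lat 7°.
Subsquare w=22, s=18: +22·0.0833333° lon, +18·0.0416667° lat → SW at lon -84.1667°, lat 7.75°.
latitude 7.7500, longitude -84.1667.

7.7500, -84.1667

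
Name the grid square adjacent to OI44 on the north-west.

OI35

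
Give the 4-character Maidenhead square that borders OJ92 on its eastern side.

PJ02

Longitude square 9; +1 → 10, wraps to 0, carry into field.
Longitude field O = 14; +1 → 15 = P.
The latitude characters are unchanged.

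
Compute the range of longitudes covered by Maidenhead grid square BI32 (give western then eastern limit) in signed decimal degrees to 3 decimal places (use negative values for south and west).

-154.000, -152.000

Field B=1, I=8: +1·20° lon, +8·10° lat → SW at lon -160°, lat -10°.
Square 3, 2: +3·2° lon, +2·1° lat → SW at lon -154°, lat -8°.
Cell spans 2° lon × 1° lat.
west -154.000, east -152.000.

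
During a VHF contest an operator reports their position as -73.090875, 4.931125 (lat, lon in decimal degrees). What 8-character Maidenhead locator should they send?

JB26lv18

Add 180° to longitude and 90° to latitude: 184.93113, 16.90913.
Field: lon ⌊184.93113/20⌋ = 9 → J; lat ⌊16.90913/10⌋ = 1 → B.
Square: lon ⌊4.93113/2⌋ = 2; lat ⌊6.90913/1⌋ = 6.
Subsquare: lon ⌊0.93113/0.0833333⌋ = 11 → l; lat ⌊0.90913/0.0416667⌋ = 21 → v.
Extended square: lon ⌊0.01446/0.00833333⌋ = 1; lat ⌊0.03413/0.00416667⌋ = 8.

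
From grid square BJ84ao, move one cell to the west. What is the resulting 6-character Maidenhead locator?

Longitude subsquare a = 0; −1 → -1, wraps to 23 = x, carry into square.
Longitude square 8; −1 → 7.
The latitude characters are unchanged.

BJ74xo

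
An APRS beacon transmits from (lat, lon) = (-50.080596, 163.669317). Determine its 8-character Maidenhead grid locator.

RD19uw00

Offset from 180°W / 90°S: lon 343.66932°, lat 39.91940°.
Field (20°×10°, letters A–R): 343.66932/20 → 17 → R, 39.91940/10 → 3 → D; chars RD.
Square (2°×1°, digits 0–9): 3.66932/2 → 1, 9.91940/1 → 9; chars 19.
Subsquare (5′×2.5′, letters a–x): 1.66932/0.0833333 → 20 → u, 0.91940/0.0416667 → 22 → w; chars uw.
Extended square (30″×15″, digits 0–9): 0.00265/0.00833333 → 0, 0.00274/0.00416667 → 0; chars 00.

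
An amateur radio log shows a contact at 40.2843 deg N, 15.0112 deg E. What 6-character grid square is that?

JN70mg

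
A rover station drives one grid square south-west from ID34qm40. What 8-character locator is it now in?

Longitude extended square 4; −1 → 3.
Latitude extended square 0; −1 → -1, wraps to 9, carry into subsquare.
Latitude subsquare m = 12; −1 → 11 = l.

ID34ql39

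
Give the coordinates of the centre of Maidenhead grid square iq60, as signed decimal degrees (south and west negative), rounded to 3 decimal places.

70.500, -7.000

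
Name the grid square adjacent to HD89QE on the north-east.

Longitude subsquare q = 16; +1 → 17 = r.
Latitude subsquare e = 4; +1 → 5 = f.

HD89rf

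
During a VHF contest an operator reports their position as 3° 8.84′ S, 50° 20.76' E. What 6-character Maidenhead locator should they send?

Offset from 180°W / 90°S: lon 230.3460°, lat 86.8527°.
Field (20°×10°, letters A–R): lon ⌊230.3460/20⌋ = 11 → L; lat ⌊86.8527/10⌋ = 8 → I.
Square (2°×1°, digits 0–9): lon ⌊10.3460/2⌋ = 5; lat ⌊6.8527/1⌋ = 6.
Subsquare (5′×2.5′, letters a–x): lon ⌊0.3460/0.0833333⌋ = 4 → e; lat ⌊0.8527/0.0416667⌋ = 20 → u.

LI56eu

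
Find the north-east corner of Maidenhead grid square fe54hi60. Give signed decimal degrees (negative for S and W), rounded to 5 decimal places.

Field F=5, E=4: +5·20° lon, +4·10° lat → SW at lon -80°, lat -50°.
Square 5, 4: +5·2° lon, +4·1° lat → SW at lon -70°, lat -46°.
Subsquare h=7, i=8: +7·0.0833333° lon, +8·0.0416667° lat → SW at lon -69.4167°, lat -45.6667°.
Extended square 6, 0: +6·0.00833333° lon, +0·0.00416667° lat → SW at lon -69.3667°, lat -45.6667°.
Cell spans 0.00833333° lon × 0.00416667° lat. NE corner is SW corner plus one full cell.
latitude -45.66250, longitude -69.35833.

-45.66250, -69.35833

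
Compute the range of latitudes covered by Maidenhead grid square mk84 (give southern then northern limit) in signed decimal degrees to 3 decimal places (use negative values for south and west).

14.000, 15.000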